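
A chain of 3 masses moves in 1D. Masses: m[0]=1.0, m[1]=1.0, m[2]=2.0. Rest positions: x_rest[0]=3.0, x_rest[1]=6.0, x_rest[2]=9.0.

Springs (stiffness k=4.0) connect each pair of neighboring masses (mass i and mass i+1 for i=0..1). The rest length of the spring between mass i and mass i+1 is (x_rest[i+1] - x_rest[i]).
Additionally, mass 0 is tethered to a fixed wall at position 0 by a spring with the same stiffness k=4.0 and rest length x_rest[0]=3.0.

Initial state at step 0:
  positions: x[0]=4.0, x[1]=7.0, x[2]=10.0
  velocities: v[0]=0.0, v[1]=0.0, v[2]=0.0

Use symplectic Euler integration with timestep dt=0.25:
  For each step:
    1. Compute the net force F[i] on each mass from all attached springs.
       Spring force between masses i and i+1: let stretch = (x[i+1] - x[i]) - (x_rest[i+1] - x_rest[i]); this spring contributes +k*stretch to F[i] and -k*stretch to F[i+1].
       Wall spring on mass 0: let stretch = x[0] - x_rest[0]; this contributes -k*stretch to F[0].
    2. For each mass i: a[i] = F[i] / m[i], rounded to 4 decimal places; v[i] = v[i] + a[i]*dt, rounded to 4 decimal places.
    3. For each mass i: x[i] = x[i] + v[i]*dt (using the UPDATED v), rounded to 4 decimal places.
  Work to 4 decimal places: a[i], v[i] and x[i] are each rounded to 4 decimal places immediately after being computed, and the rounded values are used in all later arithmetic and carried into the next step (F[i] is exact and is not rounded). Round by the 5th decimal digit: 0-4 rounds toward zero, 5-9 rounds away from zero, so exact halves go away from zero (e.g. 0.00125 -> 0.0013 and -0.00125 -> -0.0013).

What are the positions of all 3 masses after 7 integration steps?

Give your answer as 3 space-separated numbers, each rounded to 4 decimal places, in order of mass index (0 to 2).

Answer: 3.0694 5.9310 9.3782

Derivation:
Step 0: x=[4.0000 7.0000 10.0000] v=[0.0000 0.0000 0.0000]
Step 1: x=[3.7500 7.0000 10.0000] v=[-1.0000 0.0000 0.0000]
Step 2: x=[3.3750 6.9375 10.0000] v=[-1.5000 -0.2500 0.0000]
Step 3: x=[3.0469 6.7500 9.9922] v=[-1.3125 -0.7500 -0.0313]
Step 4: x=[2.8828 6.4473 9.9541] v=[-0.6563 -1.2109 -0.1524]
Step 5: x=[2.8892 6.1302 9.8527] v=[0.0254 -1.2686 -0.4058]
Step 6: x=[2.9835 5.9334 9.6609] v=[0.3772 -0.7871 -0.7671]
Step 7: x=[3.0694 5.9310 9.3782] v=[0.3436 -0.0095 -1.1309]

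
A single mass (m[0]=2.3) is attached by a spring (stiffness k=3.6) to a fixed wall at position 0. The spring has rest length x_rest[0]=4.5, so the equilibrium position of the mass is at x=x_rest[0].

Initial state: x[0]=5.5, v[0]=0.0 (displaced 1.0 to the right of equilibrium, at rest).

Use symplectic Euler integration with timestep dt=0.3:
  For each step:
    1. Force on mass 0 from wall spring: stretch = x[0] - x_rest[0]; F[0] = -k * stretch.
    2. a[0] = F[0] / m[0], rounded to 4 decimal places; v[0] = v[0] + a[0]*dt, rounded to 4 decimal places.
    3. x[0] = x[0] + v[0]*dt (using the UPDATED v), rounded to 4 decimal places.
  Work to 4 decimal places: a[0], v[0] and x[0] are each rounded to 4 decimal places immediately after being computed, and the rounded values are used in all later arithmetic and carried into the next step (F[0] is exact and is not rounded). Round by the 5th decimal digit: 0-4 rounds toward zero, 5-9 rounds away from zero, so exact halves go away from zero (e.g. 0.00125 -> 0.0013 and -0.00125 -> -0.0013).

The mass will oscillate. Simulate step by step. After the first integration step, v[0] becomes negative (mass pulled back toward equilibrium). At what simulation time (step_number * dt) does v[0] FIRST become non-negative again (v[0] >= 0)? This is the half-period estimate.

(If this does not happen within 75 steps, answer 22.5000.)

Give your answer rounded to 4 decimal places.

Step 0: x=[5.5000] v=[0.0000]
Step 1: x=[5.3591] v=[-0.4696]
Step 2: x=[5.0972] v=[-0.8730]
Step 3: x=[4.7512] v=[-1.1534]
Step 4: x=[4.3698] v=[-1.2714]
Step 5: x=[4.0067] v=[-1.2103]
Step 6: x=[3.7131] v=[-0.9787]
Step 7: x=[3.5303] v=[-0.6092]
Step 8: x=[3.4841] v=[-0.1539]
Step 9: x=[3.5810] v=[0.3231]
First v>=0 after going negative at step 9, time=2.7000

Answer: 2.7000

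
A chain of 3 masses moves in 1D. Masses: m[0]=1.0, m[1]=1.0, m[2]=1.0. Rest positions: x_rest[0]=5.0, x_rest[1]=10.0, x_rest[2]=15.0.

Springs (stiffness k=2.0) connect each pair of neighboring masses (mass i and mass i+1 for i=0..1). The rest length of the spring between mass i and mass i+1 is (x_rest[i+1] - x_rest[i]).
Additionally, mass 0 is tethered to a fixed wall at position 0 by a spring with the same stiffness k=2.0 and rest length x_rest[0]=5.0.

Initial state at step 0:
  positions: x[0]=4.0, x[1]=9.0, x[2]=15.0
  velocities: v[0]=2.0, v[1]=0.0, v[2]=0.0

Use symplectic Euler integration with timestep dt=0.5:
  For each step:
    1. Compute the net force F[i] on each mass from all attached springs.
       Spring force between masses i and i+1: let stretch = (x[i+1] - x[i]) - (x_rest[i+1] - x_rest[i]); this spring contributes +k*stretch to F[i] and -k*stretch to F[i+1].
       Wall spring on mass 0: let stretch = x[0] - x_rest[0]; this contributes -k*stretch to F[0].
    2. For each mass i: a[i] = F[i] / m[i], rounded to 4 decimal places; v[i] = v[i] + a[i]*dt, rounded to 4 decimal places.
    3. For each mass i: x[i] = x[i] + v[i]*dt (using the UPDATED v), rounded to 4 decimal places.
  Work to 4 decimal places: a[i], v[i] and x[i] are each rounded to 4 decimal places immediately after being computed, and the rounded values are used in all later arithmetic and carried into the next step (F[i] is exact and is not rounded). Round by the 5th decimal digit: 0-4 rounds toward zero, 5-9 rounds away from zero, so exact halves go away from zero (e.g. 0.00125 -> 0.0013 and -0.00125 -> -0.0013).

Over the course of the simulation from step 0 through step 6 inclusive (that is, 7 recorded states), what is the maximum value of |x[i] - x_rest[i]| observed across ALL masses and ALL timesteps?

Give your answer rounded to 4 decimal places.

Answer: 2.2344

Derivation:
Step 0: x=[4.0000 9.0000 15.0000] v=[2.0000 0.0000 0.0000]
Step 1: x=[5.5000 9.5000 14.5000] v=[3.0000 1.0000 -1.0000]
Step 2: x=[6.2500 10.5000 14.0000] v=[1.5000 2.0000 -1.0000]
Step 3: x=[6.0000 11.1250 14.2500] v=[-0.5000 1.2500 0.5000]
Step 4: x=[5.3125 10.7500 15.4375] v=[-1.3750 -0.7500 2.3750]
Step 5: x=[4.6875 10.0000 16.7813] v=[-1.2500 -1.5000 2.6875]
Step 6: x=[4.3750 9.9844 17.2344] v=[-0.6250 -0.0312 0.9062]
Max displacement = 2.2344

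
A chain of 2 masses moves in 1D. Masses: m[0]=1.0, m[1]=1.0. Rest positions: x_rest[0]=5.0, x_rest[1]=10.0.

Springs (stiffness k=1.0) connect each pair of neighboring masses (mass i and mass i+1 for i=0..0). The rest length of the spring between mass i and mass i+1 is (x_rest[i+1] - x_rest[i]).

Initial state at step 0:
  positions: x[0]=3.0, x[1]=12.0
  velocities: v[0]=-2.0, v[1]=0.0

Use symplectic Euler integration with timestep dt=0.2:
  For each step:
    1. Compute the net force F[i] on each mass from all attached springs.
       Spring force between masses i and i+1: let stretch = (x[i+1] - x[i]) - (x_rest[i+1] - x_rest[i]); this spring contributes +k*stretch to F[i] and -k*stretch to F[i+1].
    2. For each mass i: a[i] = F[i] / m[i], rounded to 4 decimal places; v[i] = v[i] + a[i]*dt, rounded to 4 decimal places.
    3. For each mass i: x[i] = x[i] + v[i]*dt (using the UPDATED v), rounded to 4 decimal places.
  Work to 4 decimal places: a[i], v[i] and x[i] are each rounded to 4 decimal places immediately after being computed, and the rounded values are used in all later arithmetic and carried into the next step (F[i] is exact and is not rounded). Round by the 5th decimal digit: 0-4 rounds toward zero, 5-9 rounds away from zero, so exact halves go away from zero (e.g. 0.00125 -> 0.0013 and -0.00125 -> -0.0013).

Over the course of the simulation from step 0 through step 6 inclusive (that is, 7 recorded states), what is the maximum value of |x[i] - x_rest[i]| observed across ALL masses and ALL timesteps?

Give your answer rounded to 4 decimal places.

Answer: 2.3168

Derivation:
Step 0: x=[3.0000 12.0000] v=[-2.0000 0.0000]
Step 1: x=[2.7600 11.8400] v=[-1.2000 -0.8000]
Step 2: x=[2.6832 11.5168] v=[-0.3840 -1.6160]
Step 3: x=[2.7597 11.0403] v=[0.3827 -2.3827]
Step 4: x=[2.9675 10.4325] v=[1.0388 -3.0388]
Step 5: x=[3.2739 9.7261] v=[1.5318 -3.5318]
Step 6: x=[3.6383 8.9617] v=[1.8222 -3.8222]
Max displacement = 2.3168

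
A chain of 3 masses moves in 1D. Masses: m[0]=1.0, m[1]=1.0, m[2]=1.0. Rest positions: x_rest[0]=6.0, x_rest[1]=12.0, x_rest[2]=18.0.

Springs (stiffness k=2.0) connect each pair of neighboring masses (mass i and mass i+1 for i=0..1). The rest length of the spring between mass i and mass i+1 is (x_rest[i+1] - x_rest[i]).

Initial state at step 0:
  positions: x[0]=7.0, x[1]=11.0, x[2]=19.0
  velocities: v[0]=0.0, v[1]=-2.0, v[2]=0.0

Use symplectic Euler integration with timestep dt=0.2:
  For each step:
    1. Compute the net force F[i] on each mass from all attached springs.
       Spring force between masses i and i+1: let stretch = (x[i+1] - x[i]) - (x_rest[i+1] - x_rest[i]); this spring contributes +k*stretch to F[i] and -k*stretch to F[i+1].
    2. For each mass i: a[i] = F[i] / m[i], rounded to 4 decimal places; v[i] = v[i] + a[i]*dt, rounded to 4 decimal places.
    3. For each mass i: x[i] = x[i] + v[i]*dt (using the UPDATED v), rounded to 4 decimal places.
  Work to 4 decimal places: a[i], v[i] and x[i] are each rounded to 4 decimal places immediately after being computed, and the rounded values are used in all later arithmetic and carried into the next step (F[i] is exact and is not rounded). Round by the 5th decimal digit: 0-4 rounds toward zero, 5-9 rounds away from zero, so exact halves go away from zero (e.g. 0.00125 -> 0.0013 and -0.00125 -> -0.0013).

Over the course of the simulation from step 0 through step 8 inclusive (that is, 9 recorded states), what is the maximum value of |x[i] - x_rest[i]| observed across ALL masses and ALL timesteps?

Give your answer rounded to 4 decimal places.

Step 0: x=[7.0000 11.0000 19.0000] v=[0.0000 -2.0000 0.0000]
Step 1: x=[6.8400 10.9200 18.8400] v=[-0.8000 -0.4000 -0.8000]
Step 2: x=[6.5264 11.1472 18.5264] v=[-1.5680 1.1360 -1.5680]
Step 3: x=[6.1025 11.5951 18.1025] v=[-2.1197 2.2394 -2.1197]
Step 4: x=[5.6380 12.1242 17.6380] v=[-2.3227 2.6453 -2.3227]
Step 5: x=[5.2124 12.5755 17.2124] v=[-2.1282 2.2563 -2.1282]
Step 6: x=[4.8958 12.8087 16.8958] v=[-1.5830 1.1658 -1.5830]
Step 7: x=[4.7322 12.7358 16.7322] v=[-0.8178 -0.3645 -0.8178]
Step 8: x=[4.7289 12.3423 16.7289] v=[-0.0164 -1.9674 -0.0164]
Max displacement = 1.2711

Answer: 1.2711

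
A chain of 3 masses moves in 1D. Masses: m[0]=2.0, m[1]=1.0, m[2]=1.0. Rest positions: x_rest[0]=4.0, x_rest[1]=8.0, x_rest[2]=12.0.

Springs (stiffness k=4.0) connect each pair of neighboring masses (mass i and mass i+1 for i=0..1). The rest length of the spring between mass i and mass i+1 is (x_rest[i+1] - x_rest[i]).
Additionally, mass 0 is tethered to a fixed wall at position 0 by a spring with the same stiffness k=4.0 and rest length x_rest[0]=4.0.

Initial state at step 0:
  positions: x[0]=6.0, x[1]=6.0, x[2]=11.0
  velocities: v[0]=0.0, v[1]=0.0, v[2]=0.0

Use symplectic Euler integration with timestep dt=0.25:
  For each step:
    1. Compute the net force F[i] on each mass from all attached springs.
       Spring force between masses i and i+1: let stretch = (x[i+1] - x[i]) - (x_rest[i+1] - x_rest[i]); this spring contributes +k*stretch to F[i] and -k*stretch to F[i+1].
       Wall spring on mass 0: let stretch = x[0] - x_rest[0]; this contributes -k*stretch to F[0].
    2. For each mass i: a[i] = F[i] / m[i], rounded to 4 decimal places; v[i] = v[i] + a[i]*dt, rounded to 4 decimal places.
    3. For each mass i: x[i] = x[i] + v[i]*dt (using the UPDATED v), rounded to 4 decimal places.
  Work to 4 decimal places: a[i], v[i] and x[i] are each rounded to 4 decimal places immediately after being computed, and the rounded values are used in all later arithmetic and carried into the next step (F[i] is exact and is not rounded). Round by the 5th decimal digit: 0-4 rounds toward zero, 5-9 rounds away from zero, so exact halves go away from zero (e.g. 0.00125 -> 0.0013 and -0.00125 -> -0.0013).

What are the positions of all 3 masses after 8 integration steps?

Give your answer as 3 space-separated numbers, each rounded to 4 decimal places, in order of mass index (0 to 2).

Step 0: x=[6.0000 6.0000 11.0000] v=[0.0000 0.0000 0.0000]
Step 1: x=[5.2500 7.2500 10.7500] v=[-3.0000 5.0000 -1.0000]
Step 2: x=[4.0938 8.8750 10.6250] v=[-4.6250 6.5000 -0.5000]
Step 3: x=[3.0235 9.7422 11.0625] v=[-4.2813 3.4688 1.7500]
Step 4: x=[2.4151 9.2598 12.1699] v=[-2.4337 -1.9296 4.4297]
Step 5: x=[2.3604 7.7938 13.5498] v=[-0.2189 -5.8642 5.5196]
Step 6: x=[2.6898 6.4084 14.4907] v=[1.3176 -5.5416 3.7636]
Step 7: x=[3.1478 6.1139 14.4110] v=[1.8320 -1.1779 -0.3187]
Step 8: x=[3.5831 7.1522 13.2571] v=[1.7412 4.1531 -4.6158]

Answer: 3.5831 7.1522 13.2571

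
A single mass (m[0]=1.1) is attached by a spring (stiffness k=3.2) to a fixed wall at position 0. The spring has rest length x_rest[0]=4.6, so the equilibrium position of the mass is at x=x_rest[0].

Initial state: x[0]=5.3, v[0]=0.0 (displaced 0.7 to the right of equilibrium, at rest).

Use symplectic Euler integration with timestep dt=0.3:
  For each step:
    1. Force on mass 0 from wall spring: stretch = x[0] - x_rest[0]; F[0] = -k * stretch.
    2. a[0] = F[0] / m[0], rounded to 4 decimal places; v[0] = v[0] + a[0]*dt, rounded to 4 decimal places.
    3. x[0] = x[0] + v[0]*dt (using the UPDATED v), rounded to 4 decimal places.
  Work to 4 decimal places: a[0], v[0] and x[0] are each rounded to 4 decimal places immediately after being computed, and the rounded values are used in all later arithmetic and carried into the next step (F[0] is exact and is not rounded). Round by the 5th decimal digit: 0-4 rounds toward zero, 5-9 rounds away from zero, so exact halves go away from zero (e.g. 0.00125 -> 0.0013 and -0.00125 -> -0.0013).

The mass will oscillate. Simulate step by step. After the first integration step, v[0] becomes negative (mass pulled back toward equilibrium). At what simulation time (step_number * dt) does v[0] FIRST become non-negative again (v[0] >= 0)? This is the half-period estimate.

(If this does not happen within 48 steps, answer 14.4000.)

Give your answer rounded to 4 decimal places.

Answer: 2.1000

Derivation:
Step 0: x=[5.3000] v=[0.0000]
Step 1: x=[5.1167] v=[-0.6109]
Step 2: x=[4.7982] v=[-1.0618]
Step 3: x=[4.4278] v=[-1.2348]
Step 4: x=[4.1025] v=[-1.0845]
Step 5: x=[3.9074] v=[-0.6503]
Step 6: x=[3.8936] v=[-0.0459]
Step 7: x=[4.0648] v=[0.5706]
First v>=0 after going negative at step 7, time=2.1000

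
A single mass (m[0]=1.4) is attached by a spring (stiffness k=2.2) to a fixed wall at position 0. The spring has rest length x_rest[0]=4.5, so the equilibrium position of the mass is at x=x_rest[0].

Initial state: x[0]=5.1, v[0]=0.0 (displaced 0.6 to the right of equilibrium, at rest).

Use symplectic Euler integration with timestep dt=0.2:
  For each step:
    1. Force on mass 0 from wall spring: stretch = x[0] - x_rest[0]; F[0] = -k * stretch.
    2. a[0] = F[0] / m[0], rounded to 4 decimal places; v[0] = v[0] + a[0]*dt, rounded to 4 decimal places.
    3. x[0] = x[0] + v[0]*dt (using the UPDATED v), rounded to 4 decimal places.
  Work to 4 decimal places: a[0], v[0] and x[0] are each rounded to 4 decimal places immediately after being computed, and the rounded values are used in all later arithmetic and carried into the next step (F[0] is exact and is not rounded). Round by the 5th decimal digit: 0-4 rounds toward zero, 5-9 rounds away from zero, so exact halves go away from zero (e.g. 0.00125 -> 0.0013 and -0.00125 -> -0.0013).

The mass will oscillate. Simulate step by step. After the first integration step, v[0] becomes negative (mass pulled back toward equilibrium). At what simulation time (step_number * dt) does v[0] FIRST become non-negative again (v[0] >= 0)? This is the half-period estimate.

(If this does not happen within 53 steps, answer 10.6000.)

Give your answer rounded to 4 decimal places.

Answer: 2.6000

Derivation:
Step 0: x=[5.1000] v=[0.0000]
Step 1: x=[5.0623] v=[-0.1886]
Step 2: x=[4.9892] v=[-0.3653]
Step 3: x=[4.8854] v=[-0.5190]
Step 4: x=[4.7574] v=[-0.6401]
Step 5: x=[4.6132] v=[-0.7210]
Step 6: x=[4.4619] v=[-0.7566]
Step 7: x=[4.3130] v=[-0.7446]
Step 8: x=[4.1758] v=[-0.6858]
Step 9: x=[4.0590] v=[-0.5839]
Step 10: x=[3.9699] v=[-0.4453]
Step 11: x=[3.9142] v=[-0.2787]
Step 12: x=[3.8953] v=[-0.0946]
Step 13: x=[3.9144] v=[0.0954]
First v>=0 after going negative at step 13, time=2.6000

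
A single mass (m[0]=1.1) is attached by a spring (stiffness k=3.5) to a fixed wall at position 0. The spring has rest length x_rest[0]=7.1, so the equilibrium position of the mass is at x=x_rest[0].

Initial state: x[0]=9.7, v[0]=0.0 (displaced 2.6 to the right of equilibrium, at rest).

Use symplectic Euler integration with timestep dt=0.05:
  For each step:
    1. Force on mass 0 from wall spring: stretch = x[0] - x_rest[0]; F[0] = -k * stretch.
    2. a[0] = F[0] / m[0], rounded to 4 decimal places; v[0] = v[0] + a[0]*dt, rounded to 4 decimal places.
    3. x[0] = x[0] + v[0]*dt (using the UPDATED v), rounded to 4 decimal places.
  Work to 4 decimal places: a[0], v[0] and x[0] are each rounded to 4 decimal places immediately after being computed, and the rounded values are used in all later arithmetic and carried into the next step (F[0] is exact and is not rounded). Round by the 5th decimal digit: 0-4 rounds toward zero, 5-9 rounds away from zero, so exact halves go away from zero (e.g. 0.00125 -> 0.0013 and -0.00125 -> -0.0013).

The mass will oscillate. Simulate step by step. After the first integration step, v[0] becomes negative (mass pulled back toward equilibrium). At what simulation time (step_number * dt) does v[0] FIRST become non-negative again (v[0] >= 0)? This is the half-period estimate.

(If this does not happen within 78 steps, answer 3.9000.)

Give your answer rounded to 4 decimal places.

Step 0: x=[9.7000] v=[0.0000]
Step 1: x=[9.6793] v=[-0.4136]
Step 2: x=[9.6381] v=[-0.8239]
Step 3: x=[9.5767] v=[-1.2277]
Step 4: x=[9.4956] v=[-1.6217]
Step 5: x=[9.3955] v=[-2.0028]
Step 6: x=[9.2771] v=[-2.3680]
Step 7: x=[9.1414] v=[-2.7144]
Step 8: x=[8.9894] v=[-3.0392]
Step 9: x=[8.8224] v=[-3.3398]
Step 10: x=[8.6417] v=[-3.6138]
Step 11: x=[8.4487] v=[-3.8591]
Step 12: x=[8.2450] v=[-4.0737]
Step 13: x=[8.0322] v=[-4.2559]
Step 14: x=[7.8120] v=[-4.4042]
Step 15: x=[7.5861] v=[-4.5175]
Step 16: x=[7.3564] v=[-4.5948]
Step 17: x=[7.1246] v=[-4.6356]
Step 18: x=[6.8926] v=[-4.6395]
Step 19: x=[6.6623] v=[-4.6065]
Step 20: x=[6.4355] v=[-4.5369]
Step 21: x=[6.2139] v=[-4.4312]
Step 22: x=[5.9994] v=[-4.2902]
Step 23: x=[5.7936] v=[-4.1151]
Step 24: x=[5.5982] v=[-3.9073]
Step 25: x=[5.4148] v=[-3.6684]
Step 26: x=[5.2448] v=[-3.4003]
Step 27: x=[5.0895] v=[-3.1052]
Step 28: x=[4.9502] v=[-2.7854]
Step 29: x=[4.8280] v=[-2.4434]
Step 30: x=[4.7239] v=[-2.0819]
Step 31: x=[4.6387] v=[-1.7039]
Step 32: x=[4.5731] v=[-1.3123]
Step 33: x=[4.5276] v=[-0.9103]
Step 34: x=[4.5025] v=[-0.5011]
Step 35: x=[4.4981] v=[-0.0879]
Step 36: x=[4.5144] v=[0.3260]
First v>=0 after going negative at step 36, time=1.8000

Answer: 1.8000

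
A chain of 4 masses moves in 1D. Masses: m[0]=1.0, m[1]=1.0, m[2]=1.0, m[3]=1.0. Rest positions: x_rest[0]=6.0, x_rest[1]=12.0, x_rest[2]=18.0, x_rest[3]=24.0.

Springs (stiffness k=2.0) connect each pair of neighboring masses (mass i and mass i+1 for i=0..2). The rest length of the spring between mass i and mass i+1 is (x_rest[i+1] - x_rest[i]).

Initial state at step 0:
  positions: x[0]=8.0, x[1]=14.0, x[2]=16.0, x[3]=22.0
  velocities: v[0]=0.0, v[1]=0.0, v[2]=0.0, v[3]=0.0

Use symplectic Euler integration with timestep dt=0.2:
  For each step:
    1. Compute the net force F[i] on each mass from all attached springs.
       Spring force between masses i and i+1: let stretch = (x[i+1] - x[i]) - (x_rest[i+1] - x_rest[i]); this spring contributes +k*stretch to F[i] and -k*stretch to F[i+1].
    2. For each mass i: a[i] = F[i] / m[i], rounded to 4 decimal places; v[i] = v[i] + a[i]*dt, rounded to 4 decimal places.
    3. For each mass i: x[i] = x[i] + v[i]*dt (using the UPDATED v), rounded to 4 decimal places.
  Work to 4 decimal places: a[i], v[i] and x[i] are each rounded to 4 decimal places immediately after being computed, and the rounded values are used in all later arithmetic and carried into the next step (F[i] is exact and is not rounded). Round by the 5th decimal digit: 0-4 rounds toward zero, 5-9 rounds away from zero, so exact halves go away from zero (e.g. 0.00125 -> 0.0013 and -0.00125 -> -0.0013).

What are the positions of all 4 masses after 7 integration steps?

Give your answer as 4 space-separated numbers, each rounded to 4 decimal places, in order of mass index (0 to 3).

Step 0: x=[8.0000 14.0000 16.0000 22.0000] v=[0.0000 0.0000 0.0000 0.0000]
Step 1: x=[8.0000 13.6800 16.3200 22.0000] v=[0.0000 -1.6000 1.6000 0.0000]
Step 2: x=[7.9744 13.1168 16.8832 22.0256] v=[-0.1280 -2.8160 2.8160 0.1280]
Step 3: x=[7.8802 12.4435 17.5565 22.1198] v=[-0.4710 -3.3664 3.3664 0.4710]
Step 4: x=[7.6711 11.8142 18.1858 22.3289] v=[-1.0457 -3.1465 3.1465 1.0457]
Step 5: x=[7.3134 11.3632 18.6368 22.6866] v=[-1.7885 -2.2551 2.2551 1.7885]
Step 6: x=[6.7997 11.1701 18.8299 23.2003] v=[-2.5686 -0.9656 0.9656 2.5686]
Step 7: x=[6.1556 11.2401 18.7599 23.8444] v=[-3.2204 0.3502 -0.3502 3.2204]

Answer: 6.1556 11.2401 18.7599 23.8444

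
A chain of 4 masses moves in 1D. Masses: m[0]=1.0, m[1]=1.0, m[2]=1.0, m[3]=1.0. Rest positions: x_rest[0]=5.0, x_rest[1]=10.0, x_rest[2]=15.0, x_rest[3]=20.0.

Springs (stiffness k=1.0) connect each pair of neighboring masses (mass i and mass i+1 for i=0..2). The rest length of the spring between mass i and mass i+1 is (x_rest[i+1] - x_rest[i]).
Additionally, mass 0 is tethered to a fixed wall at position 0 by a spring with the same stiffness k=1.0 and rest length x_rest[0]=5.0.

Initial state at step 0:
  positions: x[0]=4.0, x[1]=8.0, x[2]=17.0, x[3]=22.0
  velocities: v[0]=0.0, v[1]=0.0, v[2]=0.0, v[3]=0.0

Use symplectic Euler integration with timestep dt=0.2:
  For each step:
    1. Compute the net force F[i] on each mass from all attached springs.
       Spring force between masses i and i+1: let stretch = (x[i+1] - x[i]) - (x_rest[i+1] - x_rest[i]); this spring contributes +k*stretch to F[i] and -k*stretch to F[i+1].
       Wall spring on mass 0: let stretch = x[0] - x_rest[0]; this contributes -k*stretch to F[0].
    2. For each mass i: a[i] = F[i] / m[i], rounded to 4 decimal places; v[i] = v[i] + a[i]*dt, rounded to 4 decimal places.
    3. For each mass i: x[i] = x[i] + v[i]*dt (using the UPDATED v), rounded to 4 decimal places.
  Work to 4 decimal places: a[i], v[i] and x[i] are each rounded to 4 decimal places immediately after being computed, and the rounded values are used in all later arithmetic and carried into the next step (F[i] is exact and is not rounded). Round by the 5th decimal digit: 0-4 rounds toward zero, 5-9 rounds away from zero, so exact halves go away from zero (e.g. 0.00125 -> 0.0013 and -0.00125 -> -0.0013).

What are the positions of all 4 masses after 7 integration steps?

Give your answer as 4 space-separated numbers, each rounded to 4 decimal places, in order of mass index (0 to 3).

Step 0: x=[4.0000 8.0000 17.0000 22.0000] v=[0.0000 0.0000 0.0000 0.0000]
Step 1: x=[4.0000 8.2000 16.8400 22.0000] v=[0.0000 1.0000 -0.8000 0.0000]
Step 2: x=[4.0080 8.5776 16.5408 21.9936] v=[0.0400 1.8880 -1.4960 -0.0320]
Step 3: x=[4.0385 9.0909 16.1412 21.9691] v=[0.1523 2.5667 -1.9981 -0.1226]
Step 4: x=[4.1095 9.6842 15.6927 21.9115] v=[0.3551 2.9663 -2.2426 -0.2882]
Step 5: x=[4.2391 10.2948 15.2526 21.8051] v=[0.6481 3.0531 -2.2005 -0.5320]
Step 6: x=[4.4414 10.8615 14.8763 21.6366] v=[1.0114 2.8335 -1.8816 -0.8425]
Step 7: x=[4.7228 11.3320 14.6098 21.3977] v=[1.4071 2.3524 -1.3325 -1.1946]

Answer: 4.7228 11.3320 14.6098 21.3977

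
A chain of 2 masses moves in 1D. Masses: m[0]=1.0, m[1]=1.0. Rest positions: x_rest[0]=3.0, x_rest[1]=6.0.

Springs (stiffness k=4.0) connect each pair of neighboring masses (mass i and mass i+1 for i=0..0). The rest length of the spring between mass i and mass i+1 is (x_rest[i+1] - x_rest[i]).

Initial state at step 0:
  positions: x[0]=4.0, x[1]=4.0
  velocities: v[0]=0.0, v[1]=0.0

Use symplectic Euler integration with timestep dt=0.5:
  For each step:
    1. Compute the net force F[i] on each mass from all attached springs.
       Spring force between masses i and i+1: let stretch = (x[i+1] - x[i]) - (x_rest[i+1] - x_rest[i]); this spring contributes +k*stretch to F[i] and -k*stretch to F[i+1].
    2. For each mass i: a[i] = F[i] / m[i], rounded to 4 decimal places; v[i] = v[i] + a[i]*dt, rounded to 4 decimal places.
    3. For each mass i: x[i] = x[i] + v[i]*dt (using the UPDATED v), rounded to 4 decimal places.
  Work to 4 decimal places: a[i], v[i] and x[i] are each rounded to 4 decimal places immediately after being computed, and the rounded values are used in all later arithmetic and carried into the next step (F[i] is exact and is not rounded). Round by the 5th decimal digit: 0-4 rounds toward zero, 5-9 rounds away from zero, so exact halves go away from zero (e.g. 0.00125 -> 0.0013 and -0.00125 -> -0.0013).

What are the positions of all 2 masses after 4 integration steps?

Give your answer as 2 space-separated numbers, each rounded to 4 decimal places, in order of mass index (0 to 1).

Answer: 4.0000 4.0000

Derivation:
Step 0: x=[4.0000 4.0000] v=[0.0000 0.0000]
Step 1: x=[1.0000 7.0000] v=[-6.0000 6.0000]
Step 2: x=[1.0000 7.0000] v=[0.0000 0.0000]
Step 3: x=[4.0000 4.0000] v=[6.0000 -6.0000]
Step 4: x=[4.0000 4.0000] v=[0.0000 0.0000]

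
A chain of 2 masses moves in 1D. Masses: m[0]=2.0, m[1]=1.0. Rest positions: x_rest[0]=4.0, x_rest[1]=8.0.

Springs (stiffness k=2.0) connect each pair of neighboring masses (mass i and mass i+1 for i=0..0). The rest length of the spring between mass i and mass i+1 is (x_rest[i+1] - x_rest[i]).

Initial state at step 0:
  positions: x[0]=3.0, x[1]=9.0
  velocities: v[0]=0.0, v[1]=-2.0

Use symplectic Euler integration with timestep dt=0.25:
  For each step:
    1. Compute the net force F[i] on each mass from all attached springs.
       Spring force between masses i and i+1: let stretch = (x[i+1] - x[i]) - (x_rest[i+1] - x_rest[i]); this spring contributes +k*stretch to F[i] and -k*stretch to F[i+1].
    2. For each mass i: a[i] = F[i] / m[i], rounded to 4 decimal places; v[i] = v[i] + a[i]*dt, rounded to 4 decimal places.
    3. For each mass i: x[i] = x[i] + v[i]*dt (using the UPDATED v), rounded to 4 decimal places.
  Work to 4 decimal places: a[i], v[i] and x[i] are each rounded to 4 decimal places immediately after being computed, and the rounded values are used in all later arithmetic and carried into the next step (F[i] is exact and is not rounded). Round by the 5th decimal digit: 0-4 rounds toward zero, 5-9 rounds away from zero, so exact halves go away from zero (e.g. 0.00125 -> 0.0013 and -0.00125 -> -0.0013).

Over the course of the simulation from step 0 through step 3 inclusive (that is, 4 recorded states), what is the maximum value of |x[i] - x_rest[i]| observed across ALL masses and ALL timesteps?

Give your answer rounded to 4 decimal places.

Step 0: x=[3.0000 9.0000] v=[0.0000 -2.0000]
Step 1: x=[3.1250 8.2500] v=[0.5000 -3.0000]
Step 2: x=[3.3203 7.3594] v=[0.7813 -3.5625]
Step 3: x=[3.5181 6.4639] v=[0.7911 -3.5821]
Max displacement = 1.5361

Answer: 1.5361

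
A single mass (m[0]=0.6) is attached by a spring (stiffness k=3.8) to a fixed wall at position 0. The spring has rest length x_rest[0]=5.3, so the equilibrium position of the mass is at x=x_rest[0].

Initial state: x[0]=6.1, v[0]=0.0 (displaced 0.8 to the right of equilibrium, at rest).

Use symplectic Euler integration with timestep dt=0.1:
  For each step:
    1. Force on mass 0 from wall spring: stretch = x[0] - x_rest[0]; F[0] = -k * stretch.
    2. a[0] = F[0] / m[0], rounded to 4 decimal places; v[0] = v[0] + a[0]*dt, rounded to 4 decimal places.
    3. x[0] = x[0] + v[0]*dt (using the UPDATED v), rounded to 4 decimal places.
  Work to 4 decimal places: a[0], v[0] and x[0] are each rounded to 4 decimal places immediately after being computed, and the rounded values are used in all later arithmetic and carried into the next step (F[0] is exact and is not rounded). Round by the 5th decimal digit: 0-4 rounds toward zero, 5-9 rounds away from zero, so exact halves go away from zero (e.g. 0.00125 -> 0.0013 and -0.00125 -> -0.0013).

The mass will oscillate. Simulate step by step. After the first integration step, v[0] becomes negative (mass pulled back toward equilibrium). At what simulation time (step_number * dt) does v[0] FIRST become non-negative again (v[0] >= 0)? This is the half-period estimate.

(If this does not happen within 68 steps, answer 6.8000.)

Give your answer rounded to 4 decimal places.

Step 0: x=[6.1000] v=[0.0000]
Step 1: x=[6.0493] v=[-0.5067]
Step 2: x=[5.9512] v=[-0.9813]
Step 3: x=[5.8118] v=[-1.3937]
Step 4: x=[5.6400] v=[-1.7178]
Step 5: x=[5.4467] v=[-1.9331]
Step 6: x=[5.2441] v=[-2.0260]
Step 7: x=[5.0450] v=[-1.9906]
Step 8: x=[4.8621] v=[-1.8291]
Step 9: x=[4.7069] v=[-1.5518]
Step 10: x=[4.5893] v=[-1.1762]
Step 11: x=[4.5167] v=[-0.7261]
Step 12: x=[4.4937] v=[-0.2300]
Step 13: x=[4.5218] v=[0.2807]
First v>=0 after going negative at step 13, time=1.3000

Answer: 1.3000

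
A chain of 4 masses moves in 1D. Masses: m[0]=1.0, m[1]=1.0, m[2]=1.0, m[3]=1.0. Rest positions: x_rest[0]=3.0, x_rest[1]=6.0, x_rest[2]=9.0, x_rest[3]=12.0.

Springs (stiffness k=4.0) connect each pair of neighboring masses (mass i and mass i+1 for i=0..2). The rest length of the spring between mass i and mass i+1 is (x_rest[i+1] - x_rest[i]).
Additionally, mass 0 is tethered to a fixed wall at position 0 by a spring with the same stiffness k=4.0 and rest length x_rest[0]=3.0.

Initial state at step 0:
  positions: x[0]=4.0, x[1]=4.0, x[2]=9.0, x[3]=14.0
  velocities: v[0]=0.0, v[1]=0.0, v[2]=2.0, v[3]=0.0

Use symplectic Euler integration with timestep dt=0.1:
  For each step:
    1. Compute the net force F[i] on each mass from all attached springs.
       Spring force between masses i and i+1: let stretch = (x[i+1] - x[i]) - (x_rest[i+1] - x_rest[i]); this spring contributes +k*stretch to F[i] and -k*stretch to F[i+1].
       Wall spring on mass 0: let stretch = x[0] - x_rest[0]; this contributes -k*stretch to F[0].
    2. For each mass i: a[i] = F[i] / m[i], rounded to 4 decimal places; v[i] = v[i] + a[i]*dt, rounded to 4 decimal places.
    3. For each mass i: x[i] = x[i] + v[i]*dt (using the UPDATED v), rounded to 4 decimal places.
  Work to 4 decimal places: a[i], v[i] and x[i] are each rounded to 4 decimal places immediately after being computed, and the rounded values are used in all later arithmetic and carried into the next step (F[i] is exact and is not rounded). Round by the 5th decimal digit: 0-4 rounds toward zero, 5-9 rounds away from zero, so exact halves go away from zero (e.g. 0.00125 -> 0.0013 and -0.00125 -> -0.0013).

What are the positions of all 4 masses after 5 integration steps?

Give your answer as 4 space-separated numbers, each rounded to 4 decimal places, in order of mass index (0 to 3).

Answer: 2.2653 6.4261 9.8561 13.0542

Derivation:
Step 0: x=[4.0000 4.0000 9.0000 14.0000] v=[0.0000 0.0000 2.0000 0.0000]
Step 1: x=[3.8400 4.2000 9.2000 13.9200] v=[-1.6000 2.0000 2.0000 -0.8000]
Step 2: x=[3.5408 4.5856 9.3888 13.7712] v=[-2.9920 3.8560 1.8880 -1.4880]
Step 3: x=[3.1418 5.1215 9.5608 13.5671] v=[-3.9904 5.3594 1.7197 -2.0410]
Step 4: x=[2.6963 5.7558 9.7155 13.3228] v=[-4.4552 6.3432 1.5465 -2.4435]
Step 5: x=[2.2653 6.4261 9.8561 13.0542] v=[-4.3099 6.7033 1.4055 -2.6864]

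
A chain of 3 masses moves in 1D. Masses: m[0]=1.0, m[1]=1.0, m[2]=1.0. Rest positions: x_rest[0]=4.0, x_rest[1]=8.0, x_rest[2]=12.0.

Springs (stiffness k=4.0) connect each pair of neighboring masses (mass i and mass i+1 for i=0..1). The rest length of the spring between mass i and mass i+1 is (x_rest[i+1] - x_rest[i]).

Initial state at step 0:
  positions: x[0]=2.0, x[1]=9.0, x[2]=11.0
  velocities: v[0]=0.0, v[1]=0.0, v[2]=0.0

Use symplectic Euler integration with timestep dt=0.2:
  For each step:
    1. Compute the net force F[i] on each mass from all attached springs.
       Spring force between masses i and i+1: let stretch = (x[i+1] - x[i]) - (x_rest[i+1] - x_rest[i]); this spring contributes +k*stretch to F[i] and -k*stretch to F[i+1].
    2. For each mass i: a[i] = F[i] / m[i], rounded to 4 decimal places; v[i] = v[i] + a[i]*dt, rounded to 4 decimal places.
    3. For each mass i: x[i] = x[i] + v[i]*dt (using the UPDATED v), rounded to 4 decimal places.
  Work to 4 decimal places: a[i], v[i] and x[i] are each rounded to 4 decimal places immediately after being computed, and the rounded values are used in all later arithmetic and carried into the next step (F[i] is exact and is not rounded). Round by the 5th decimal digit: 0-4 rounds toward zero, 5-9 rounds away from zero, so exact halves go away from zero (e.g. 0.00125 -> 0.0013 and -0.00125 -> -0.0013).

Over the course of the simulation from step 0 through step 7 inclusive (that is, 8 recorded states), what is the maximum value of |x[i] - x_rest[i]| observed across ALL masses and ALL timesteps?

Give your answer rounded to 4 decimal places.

Step 0: x=[2.0000 9.0000 11.0000] v=[0.0000 0.0000 0.0000]
Step 1: x=[2.4800 8.2000 11.3200] v=[2.4000 -4.0000 1.6000]
Step 2: x=[3.2352 6.9840 11.7808] v=[3.7760 -6.0800 2.3040]
Step 3: x=[3.9502 5.9357 12.1141] v=[3.5750 -5.2416 1.6666]
Step 4: x=[4.3429 5.5582 12.0989] v=[1.9634 -1.8873 -0.0761]
Step 5: x=[4.2900 6.0328 11.6772] v=[-0.2644 2.3730 -2.1087]
Step 6: x=[3.8760 7.1317 10.9924] v=[-2.0702 5.4943 -3.4242]
Step 7: x=[3.3429 8.3274 10.3298] v=[-2.6656 5.9783 -3.3128]
Max displacement = 2.4418

Answer: 2.4418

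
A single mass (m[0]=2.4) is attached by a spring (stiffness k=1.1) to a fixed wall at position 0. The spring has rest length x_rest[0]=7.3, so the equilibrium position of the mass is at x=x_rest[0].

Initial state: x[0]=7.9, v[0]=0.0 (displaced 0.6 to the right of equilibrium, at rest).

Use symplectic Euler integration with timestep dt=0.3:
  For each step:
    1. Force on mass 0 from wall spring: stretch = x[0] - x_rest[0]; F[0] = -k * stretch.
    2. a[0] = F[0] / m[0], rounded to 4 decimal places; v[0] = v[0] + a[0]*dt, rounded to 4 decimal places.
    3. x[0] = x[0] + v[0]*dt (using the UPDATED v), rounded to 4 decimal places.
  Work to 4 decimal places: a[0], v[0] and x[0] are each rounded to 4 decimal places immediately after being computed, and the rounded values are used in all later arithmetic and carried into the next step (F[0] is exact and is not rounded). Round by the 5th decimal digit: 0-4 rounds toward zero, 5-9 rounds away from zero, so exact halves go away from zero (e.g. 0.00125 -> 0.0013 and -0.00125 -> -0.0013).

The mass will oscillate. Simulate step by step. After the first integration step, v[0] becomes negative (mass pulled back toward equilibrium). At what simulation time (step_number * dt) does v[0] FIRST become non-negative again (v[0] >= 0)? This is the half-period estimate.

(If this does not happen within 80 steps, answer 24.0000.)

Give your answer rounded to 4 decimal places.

Answer: 4.8000

Derivation:
Step 0: x=[7.9000] v=[0.0000]
Step 1: x=[7.8753] v=[-0.0825]
Step 2: x=[7.8268] v=[-0.1616]
Step 3: x=[7.7566] v=[-0.2341]
Step 4: x=[7.6675] v=[-0.2969]
Step 5: x=[7.5633] v=[-0.3474]
Step 6: x=[7.4482] v=[-0.3836]
Step 7: x=[7.3270] v=[-0.4040]
Step 8: x=[7.2047] v=[-0.4077]
Step 9: x=[7.0863] v=[-0.3946]
Step 10: x=[6.9767] v=[-0.3652]
Step 11: x=[6.8805] v=[-0.3207]
Step 12: x=[6.8016] v=[-0.2630]
Step 13: x=[6.7433] v=[-0.1945]
Step 14: x=[6.7079] v=[-0.1179]
Step 15: x=[6.6970] v=[-0.0365]
Step 16: x=[6.7109] v=[0.0464]
First v>=0 after going negative at step 16, time=4.8000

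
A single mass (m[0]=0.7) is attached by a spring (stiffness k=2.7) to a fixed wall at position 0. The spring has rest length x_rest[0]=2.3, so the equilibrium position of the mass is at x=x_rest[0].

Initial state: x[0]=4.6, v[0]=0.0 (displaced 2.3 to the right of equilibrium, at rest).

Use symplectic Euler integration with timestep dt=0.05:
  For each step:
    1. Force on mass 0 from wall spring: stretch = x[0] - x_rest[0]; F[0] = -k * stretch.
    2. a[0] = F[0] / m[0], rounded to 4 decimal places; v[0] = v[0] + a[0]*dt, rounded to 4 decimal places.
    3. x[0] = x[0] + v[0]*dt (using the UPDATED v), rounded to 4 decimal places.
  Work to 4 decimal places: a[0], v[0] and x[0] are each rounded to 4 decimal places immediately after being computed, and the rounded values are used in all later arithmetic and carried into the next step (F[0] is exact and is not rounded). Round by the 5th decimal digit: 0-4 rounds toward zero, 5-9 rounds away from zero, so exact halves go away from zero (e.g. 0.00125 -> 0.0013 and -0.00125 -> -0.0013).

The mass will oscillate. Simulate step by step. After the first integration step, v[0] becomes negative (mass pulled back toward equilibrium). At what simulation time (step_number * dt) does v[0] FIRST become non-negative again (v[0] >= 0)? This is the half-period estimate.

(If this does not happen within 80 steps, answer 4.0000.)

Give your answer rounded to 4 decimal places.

Answer: 1.6000

Derivation:
Step 0: x=[4.6000] v=[0.0000]
Step 1: x=[4.5778] v=[-0.4436]
Step 2: x=[4.5337] v=[-0.8829]
Step 3: x=[4.4680] v=[-1.3137]
Step 4: x=[4.3814] v=[-1.7318]
Step 5: x=[4.2747] v=[-2.1332]
Step 6: x=[4.1490] v=[-2.5140]
Step 7: x=[4.0055] v=[-2.8706]
Step 8: x=[3.8455] v=[-3.1995]
Step 9: x=[3.6706] v=[-3.4976]
Step 10: x=[3.4825] v=[-3.7619]
Step 11: x=[3.2830] v=[-3.9900]
Step 12: x=[3.0740] v=[-4.1796]
Step 13: x=[2.8576] v=[-4.3289]
Step 14: x=[2.6358] v=[-4.4364]
Step 15: x=[2.4107] v=[-4.5012]
Step 16: x=[2.1846] v=[-4.5226]
Step 17: x=[1.9596] v=[-4.5003]
Step 18: x=[1.7379] v=[-4.4347]
Step 19: x=[1.5216] v=[-4.3263]
Step 20: x=[1.3128] v=[-4.1762]
Step 21: x=[1.1135] v=[-3.9858]
Step 22: x=[0.9257] v=[-3.7570]
Step 23: x=[0.7511] v=[-3.4920]
Step 24: x=[0.5914] v=[-3.1933]
Step 25: x=[0.4482] v=[-2.8638]
Step 26: x=[0.3229] v=[-2.5067]
Step 27: x=[0.2166] v=[-2.1254]
Step 28: x=[0.1304] v=[-1.7236]
Step 29: x=[0.0651] v=[-1.3052]
Step 30: x=[0.0214] v=[-0.8742]
Step 31: x=[-0.0003] v=[-0.4348]
Step 32: x=[0.0001] v=[0.0088]
First v>=0 after going negative at step 32, time=1.6000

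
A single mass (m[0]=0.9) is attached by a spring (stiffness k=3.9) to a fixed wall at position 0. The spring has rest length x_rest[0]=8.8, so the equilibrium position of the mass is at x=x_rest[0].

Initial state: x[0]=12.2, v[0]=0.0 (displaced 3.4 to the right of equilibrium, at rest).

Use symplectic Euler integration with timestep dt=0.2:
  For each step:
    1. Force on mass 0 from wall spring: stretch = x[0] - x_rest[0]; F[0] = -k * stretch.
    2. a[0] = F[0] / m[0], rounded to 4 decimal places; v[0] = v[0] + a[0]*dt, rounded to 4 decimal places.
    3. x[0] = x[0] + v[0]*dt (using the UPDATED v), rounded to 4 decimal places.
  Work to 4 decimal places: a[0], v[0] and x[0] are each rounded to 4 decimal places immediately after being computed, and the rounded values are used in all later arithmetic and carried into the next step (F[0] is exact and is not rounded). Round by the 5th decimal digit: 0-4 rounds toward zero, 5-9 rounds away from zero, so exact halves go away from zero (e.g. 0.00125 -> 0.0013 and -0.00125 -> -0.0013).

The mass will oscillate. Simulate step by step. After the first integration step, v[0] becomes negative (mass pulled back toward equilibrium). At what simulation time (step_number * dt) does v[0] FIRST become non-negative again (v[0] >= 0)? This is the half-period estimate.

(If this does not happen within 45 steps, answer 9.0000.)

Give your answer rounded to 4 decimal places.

Answer: 1.6000

Derivation:
Step 0: x=[12.2000] v=[0.0000]
Step 1: x=[11.6107] v=[-2.9467]
Step 2: x=[10.5342] v=[-5.3826]
Step 3: x=[9.1571] v=[-6.8856]
Step 4: x=[7.7181] v=[-7.1951]
Step 5: x=[6.4666] v=[-6.2575]
Step 6: x=[5.6196] v=[-4.2352]
Step 7: x=[5.3238] v=[-1.4789]
Step 8: x=[5.6306] v=[1.5338]
First v>=0 after going negative at step 8, time=1.6000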